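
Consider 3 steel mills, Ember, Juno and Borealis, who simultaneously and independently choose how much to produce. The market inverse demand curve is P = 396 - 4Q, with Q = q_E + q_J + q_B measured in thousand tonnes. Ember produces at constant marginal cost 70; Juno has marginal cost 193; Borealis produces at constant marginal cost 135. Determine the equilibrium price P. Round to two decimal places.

Ember's profit: π_E = (396 - 4Q)q_E - (70q_E). Setting ∂π_E/∂q_E = 0: 326 - 8q_E - 4(q_J + q_B) = 0.
Juno's first-order condition: 203 - 8q_J - 4(q_E + q_B) = 0.
Borealis's profit: π_B = (396 - 4Q)q_B - (135q_B). Setting ∂π_B/∂q_B = 0: 261 - 8q_B - 4(q_E + q_J) = 0.
Adding the 3 conditions: 790 − 8Q − 8Q = 0, i.e. Q = 395/8.
Back-substituting: q_E = (326 − 395/2)/4 = 257/8, q_J = (203 − 395/2)/4 = 11/8, q_B = (261 − 395/2)/4 = 127/8.
Total output Q = 395/8, so price P = 396 - 4·(395/8) = 397/2.

198.50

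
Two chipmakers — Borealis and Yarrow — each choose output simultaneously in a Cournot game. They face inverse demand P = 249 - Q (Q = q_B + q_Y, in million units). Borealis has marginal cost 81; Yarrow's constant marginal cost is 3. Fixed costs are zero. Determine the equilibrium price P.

Borealis's profit: π_B = (249 - Q)q_B - (81q_B). Setting ∂π_B/∂q_B = 0: 168 - 2q_B - (q_Y) = 0.
Yarrow's first-order condition: 246 - 2q_Y - (q_B) = 0.
So q_B = (168 - q_Y)/2 and q_Y = (246 - q_B)/2.
Substituting one into the other gives q_B = 30 and q_Y = 108.
Total output Q = 138, so price P = 249 - 138 = 111.

111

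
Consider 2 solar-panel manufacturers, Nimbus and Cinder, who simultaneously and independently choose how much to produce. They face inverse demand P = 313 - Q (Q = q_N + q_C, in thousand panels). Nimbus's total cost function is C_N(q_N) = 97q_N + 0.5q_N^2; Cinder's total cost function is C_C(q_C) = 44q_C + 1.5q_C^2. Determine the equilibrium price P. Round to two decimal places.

212.86

Nimbus's profit: π_N = (313 - Q)q_N - (97q_N + (1/2)q_N²). Setting ∂π_N/∂q_N = 0: 216 - 3q_N - (q_C) = 0.
Cinder's profit: π_C = (313 - Q)q_C - (44q_C + (3/2)q_C²). Setting ∂π_C/∂q_C = 0: 269 - 5q_C - (q_N) = 0.
Best responses: q_N = (216 - q_C)/3, q_C = (269 - q_N)/5.
Substituting one into the other gives q_N = 811/14 and q_C = 591/14.
Total output Q = 701/7, so price P = 313 - 701/7 = 1490/7.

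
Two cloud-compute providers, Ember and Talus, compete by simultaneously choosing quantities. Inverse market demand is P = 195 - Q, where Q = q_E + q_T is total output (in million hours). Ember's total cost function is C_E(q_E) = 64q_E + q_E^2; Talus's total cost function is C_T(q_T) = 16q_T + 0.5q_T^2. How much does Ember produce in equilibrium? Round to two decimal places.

19.45

Ember's profit: π_E = (195 - Q)q_E - (64q_E + q_E²). Setting ∂π_E/∂q_E = 0: 131 - 4q_E - (q_T) = 0.
Talus's first-order condition: 179 - 3q_T - (q_E) = 0.
Rearranging gives the reaction functions q_E = (131 - q_T)/4 and q_T = (179 - q_E)/3.
Solving the pair: q_E = 214/11, q_T = 585/11.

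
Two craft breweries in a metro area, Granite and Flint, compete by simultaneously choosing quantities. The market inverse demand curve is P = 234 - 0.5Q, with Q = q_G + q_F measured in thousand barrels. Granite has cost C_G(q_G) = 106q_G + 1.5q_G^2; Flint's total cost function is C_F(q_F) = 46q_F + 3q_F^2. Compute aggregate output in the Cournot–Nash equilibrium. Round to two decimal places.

Granite's profit: π_G = (234 - 0.5Q)q_G - (106q_G + (3/2)q_G²). Setting ∂π_G/∂q_G = 0: 128 - 4q_G - (1/2)(q_F) = 0.
Flint's first-order condition: 188 - 7q_F - (1/2)(q_G) = 0.
Best responses: q_G = (128 - (1/2)q_F)/4, q_F = (188 - (1/2)q_G)/7.
Substituting one into the other gives q_G = 28.9009 and q_F = 24.7928.
Total output Q = 28.9009 + 24.7928 = 53.6937.

53.69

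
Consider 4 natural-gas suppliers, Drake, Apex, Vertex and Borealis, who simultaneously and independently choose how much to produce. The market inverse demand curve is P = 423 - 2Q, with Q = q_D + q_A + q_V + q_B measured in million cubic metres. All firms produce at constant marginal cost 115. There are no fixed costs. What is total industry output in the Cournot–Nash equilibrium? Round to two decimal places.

A representative firm's profit is π_i = q_i(423 - 2Q) - 115q_i.
First-order condition (treating rivals' output as given): 308 - 4q_i - 2·Σ_{j≠i} q_j = 0.
With identical firms every q_j equals q_i, so Σ_{j≠i} q_j = 3q_i and 308 = 10q_i, giving q_i = 154/5.
Total output Q = 154/5 + 154/5 + 154/5 + 154/5 = 616/5.

123.20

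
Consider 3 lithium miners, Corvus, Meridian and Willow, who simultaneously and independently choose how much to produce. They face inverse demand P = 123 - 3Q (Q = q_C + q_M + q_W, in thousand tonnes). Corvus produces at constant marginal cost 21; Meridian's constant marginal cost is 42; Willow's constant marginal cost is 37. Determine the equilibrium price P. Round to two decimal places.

55.75

Corvus's profit: π_C = (123 - 3Q)q_C - (21q_C). Setting ∂π_C/∂q_C = 0: 102 - 6q_C - 3(q_M + q_W) = 0.
Meridian's first-order condition: 81 - 6q_M - 3(q_C + q_W) = 0.
Willow's profit: π_W = (123 - 3Q)q_W - (37q_W). Setting ∂π_W/∂q_W = 0: 86 - 6q_W - 3(q_C + q_M) = 0.
Adding the 3 first-order conditions: 269 − 12Q = 0, so Q = 269/12.
Back-substituting: q_C = (102 − 269/4)/3 = 139/12, q_M = (81 − 269/4)/3 = 55/12, q_W = (86 − 269/4)/3 = 25/4.
Total output Q = 269/12, so price P = 123 - 3·(269/12) = 223/4.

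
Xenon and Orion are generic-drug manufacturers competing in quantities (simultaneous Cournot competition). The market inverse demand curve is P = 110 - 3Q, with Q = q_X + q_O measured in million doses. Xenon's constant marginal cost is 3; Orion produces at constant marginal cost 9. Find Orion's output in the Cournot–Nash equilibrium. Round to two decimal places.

10.56

Xenon's profit: π_X = (110 - 3Q)q_X - (3q_X). Setting ∂π_X/∂q_X = 0: 107 - 6q_X - 3(q_O) = 0.
Orion's profit: π_O = (110 - 3Q)q_O - (9q_O). Setting ∂π_O/∂q_O = 0: 101 - 6q_O - 3(q_X) = 0.
Best responses: q_X = (107 - 3q_O)/6, q_O = (101 - 3q_X)/6.
Substituting one into the other gives q_X = 113/9 and q_O = 95/9.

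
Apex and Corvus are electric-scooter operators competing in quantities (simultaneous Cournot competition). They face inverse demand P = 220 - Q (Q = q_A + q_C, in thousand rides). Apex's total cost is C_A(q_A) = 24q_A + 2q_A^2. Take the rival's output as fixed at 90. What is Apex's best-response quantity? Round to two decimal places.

With the rival's output fixed at 90, Apex's profit is π_A = (220 - 90 - q_A)q_A - (24q_A + 2q_A²) = (130 - q_A)q_A - (24q_A + 2q_A²).
∂π_A/∂q_A = 106 - 6q_A = 0, so q_A = 53/3.

17.67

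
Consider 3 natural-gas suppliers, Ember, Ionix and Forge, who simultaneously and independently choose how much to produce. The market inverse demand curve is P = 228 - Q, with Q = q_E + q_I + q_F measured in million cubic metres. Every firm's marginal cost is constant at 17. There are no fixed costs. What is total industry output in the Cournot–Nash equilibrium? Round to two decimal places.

A representative firm's profit is π_i = q_i(228 - Q) - 17q_i.
Setting ∂π_i/∂q_i = 0 with rivals' quantities fixed: 211 - 2q_i - Σ_{j≠i} q_j = 0.
By symmetry each firm produces the same amount; substituting Σ_{j≠i} q_j = 2q_i yields q_i = 211/4.
Total output Q = 211/4 + 211/4 + 211/4 = 633/4.

158.25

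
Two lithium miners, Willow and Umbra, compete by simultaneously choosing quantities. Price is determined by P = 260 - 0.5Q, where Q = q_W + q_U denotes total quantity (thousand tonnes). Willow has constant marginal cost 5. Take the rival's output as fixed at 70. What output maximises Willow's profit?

220

With the rival's output fixed at 70, Willow's profit is π_W = (260 - (1/2)·70 - (1/2)q_W)q_W - (5q_W) = (225 - (1/2)q_W)q_W - (5q_W).
∂π_W/∂q_W = 220 - q_W = 0, so q_W = 220.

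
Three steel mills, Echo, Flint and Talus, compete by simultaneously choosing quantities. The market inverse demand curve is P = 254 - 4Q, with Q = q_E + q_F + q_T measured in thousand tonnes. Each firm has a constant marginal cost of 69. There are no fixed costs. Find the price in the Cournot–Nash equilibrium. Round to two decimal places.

115.25

Each firm earns π_i = (254 - 4Q)q_i - 69q_i.
First-order condition (treating rivals' output as given): 185 - 8q_i - 4·Σ_{j≠i} q_j = 0.
With identical firms every q_j equals q_i, so Σ_{j≠i} q_j = 2q_i and 185 = 16q_i, giving q_i = 185/16.
Total output Q = 555/16, so price P = 254 - 4·(555/16) = 461/4.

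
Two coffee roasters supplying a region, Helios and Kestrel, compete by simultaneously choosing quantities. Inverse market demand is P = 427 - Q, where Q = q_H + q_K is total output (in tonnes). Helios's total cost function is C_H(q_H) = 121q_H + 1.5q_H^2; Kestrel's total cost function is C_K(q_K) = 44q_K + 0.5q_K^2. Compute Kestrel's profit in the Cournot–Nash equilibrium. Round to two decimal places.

19812.86

Helios's profit: π_H = (427 - Q)q_H - (121q_H + (3/2)q_H²). Setting ∂π_H/∂q_H = 0: 306 - 5q_H - (q_K) = 0.
Kestrel's first-order condition: 383 - 3q_K - (q_H) = 0.
Rearranging gives the reaction functions q_H = (306 - q_K)/5 and q_K = (383 - q_H)/3.
Substituting one into the other gives q_H = 535/14 and q_K = 1609/14.
Price P = 427 - 1072/7 = 1917/7.
Kestrel's profit: (1917/7)·(1609/14) - 44·(1609/14) - (1/2)(1609/14)² = 19812.8648.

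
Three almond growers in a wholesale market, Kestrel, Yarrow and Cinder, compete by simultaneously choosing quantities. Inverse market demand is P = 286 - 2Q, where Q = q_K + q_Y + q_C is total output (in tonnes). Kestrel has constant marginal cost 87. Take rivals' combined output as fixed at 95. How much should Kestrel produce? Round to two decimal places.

2.25

With rivals' combined output fixed at 95, Kestrel's profit is π_K = (286 - 2·95 - 2q_K)q_K - (87q_K) = (96 - 2q_K)q_K - (87q_K).
∂π_K/∂q_K = 9 - 4q_K = 0, so q_K = 9/4.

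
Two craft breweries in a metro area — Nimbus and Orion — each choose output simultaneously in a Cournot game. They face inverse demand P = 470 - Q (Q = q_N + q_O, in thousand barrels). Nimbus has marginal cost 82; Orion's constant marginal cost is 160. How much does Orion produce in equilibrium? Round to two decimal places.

Nimbus's profit: π_N = (470 - Q)q_N - (82q_N). Setting ∂π_N/∂q_N = 0: 388 - 2q_N - (q_O) = 0.
Orion's profit: π_O = (470 - Q)q_O - (160q_O). Setting ∂π_O/∂q_O = 0: 310 - 2q_O - (q_N) = 0.
Rearranging gives the reaction functions q_N = (388 - q_O)/2 and q_O = (310 - q_N)/2.
Solving the pair: q_N = 466/3, q_O = 232/3.

77.33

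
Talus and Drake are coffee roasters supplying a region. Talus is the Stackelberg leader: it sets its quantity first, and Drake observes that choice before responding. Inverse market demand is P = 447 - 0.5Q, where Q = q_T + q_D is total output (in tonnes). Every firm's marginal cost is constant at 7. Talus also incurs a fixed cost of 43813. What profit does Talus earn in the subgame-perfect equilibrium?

4587

The follower Drake best-responds to any q_T: π_D = (447 - 0.5Q)q_D - 7q_D.
∂π_D/∂q_D = 440 - (1/2)q_T - q_D = 0 gives the reaction function q_D = (440 - (1/2)q_T).
Talus substitutes q_D(q_T) into its own profit: π_T = q_T(447 - (1/2)q_T - (440 - (1/2)q_T)/2) - 7q_T = (227 - (1/4)q_T)q_T - 7q_T.
The leader's first-order condition 220 - (1/2)q_T = 0 yields q_T = 440.
Then q_D = (440 - (1/2)·440) = 220.
Price P = 447 - (1/2)·660 = 117.
Talus's profit: (117 - 7)·440 - 43813 = 4587.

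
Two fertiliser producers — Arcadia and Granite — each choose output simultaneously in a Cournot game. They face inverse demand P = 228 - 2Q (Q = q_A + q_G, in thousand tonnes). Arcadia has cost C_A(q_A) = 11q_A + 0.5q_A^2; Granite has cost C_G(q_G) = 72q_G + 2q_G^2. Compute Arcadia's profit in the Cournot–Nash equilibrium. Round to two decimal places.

3911.60

Arcadia's profit: π_A = (228 - 2Q)q_A - (11q_A + (1/2)q_A²). Setting ∂π_A/∂q_A = 0: 217 - 5q_A - 2(q_G) = 0.
Granite's first-order condition: 156 - 8q_G - 2(q_A) = 0.
Rearranging gives the reaction functions q_A = (217 - 2q_G)/5 and q_G = (156 - 2q_A)/8.
Substituting one into the other gives q_A = 356/9 and q_G = 173/18.
Price P = 228 - 2·(295/6) = 389/3.
Arcadia's profit: (389/3)·(356/9) - 11·(356/9) - (1/2)(356/9)² = 3911.6049.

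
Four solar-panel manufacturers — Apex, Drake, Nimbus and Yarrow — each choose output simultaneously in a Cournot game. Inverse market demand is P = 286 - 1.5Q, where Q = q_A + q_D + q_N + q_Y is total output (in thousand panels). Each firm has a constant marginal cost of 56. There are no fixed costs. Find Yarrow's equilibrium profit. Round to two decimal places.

1410.67

A representative firm's profit is π_i = q_i(286 - 1.5Q) - 56q_i.
Setting ∂π_i/∂q_i = 0 with rivals' quantities fixed: 230 - 3q_i - (3/2)·Σ_{j≠i} q_j = 0.
By symmetry each firm produces the same amount; substituting Σ_{j≠i} q_j = 3q_i yields q_i = 230/(15/2) = 92/3.
Price P = 286 - (3/2)·(368/3) = 102.
Yarrow's profit: (102 - 56)·(92/3) = 1410.6667.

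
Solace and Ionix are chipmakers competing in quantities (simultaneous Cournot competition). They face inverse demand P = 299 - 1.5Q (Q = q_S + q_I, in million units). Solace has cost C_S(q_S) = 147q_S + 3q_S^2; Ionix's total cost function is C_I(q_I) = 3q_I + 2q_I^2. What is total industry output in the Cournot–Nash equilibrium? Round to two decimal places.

50.30

Solace's profit: π_S = (299 - 1.5Q)q_S - (147q_S + 3q_S²). Setting ∂π_S/∂q_S = 0: 152 - 9q_S - (3/2)(q_I) = 0.
Ionix's first-order condition: 296 - 7q_I - (3/2)(q_S) = 0.
So q_S = (152 - (3/2)q_I)/9 and q_I = (296 - (3/2)q_S)/7.
Substituting one into the other gives q_S = 10.2058 and q_I = 40.0988.
Total output Q = 10.2058 + 40.0988 = 50.3045.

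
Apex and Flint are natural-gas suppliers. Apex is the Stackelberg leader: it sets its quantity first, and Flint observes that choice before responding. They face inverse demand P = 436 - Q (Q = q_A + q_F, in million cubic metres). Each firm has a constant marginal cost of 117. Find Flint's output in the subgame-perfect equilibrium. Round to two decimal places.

The follower Flint best-responds to any q_A: π_F = (436 - Q)q_F - 117q_F.
Setting the follower's marginal profit to zero, 319 - q_A - 2q_F = 0, i.e. q_F = (319 - q_A)/2.
Apex substitutes q_F(q_A) into its own profit: π_A = q_A(436 - q_A - (319 - q_A)/2) - 117q_A = (553/2 - (1/2)q_A)q_A - 117q_A.
The leader's first-order condition 319/2 - q_A = 0 yields q_A = 319/2.
Then q_F = (319 - 319/2)/2 = 319/4.

79.75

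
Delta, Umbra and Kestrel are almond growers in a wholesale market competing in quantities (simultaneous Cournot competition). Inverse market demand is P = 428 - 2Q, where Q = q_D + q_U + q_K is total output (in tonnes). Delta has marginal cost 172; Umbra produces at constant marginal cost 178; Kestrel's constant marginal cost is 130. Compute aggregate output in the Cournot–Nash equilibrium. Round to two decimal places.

100.50

Delta's profit: π_D = (428 - 2Q)q_D - (172q_D). Setting ∂π_D/∂q_D = 0: 256 - 4q_D - 2(q_U + q_K) = 0.
Umbra's first-order condition: 250 - 4q_U - 2(q_D + q_K) = 0.
Kestrel's profit: π_K = (428 - 2Q)q_K - (130q_K). Setting ∂π_K/∂q_K = 0: 298 - 4q_K - 2(q_D + q_U) = 0.
Adding the 3 conditions: 804 − 4Q − 4Q = 0, i.e. Q = 201/2.
Back-substituting: q_D = (256 − 201)/2 = 55/2, q_U = (250 − 201)/2 = 49/2, q_K = (298 − 201)/2 = 97/2.
Total output Q = 55/2 + 49/2 + 97/2 = 201/2.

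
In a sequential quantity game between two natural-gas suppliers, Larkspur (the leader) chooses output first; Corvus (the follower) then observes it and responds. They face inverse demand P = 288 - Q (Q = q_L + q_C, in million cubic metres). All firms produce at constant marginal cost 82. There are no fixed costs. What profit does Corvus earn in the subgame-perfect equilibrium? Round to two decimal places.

The follower Corvus best-responds to any q_L: π_C = (288 - Q)q_C - 82q_C.
∂π_C/∂q_C = 206 - q_L - 2q_C = 0 gives the reaction function q_C = (206 - q_L)/2.
Larkspur substitutes q_C(q_L) into its own profit: π_L = q_L(288 - q_L - (206 - q_L)/2) - 82q_L = (185 - (1/2)q_L)q_L - 82q_L.
The leader's first-order condition 103 - q_L = 0 yields q_L = 103.
Then q_C = (206 - 103)/2 = 103/2.
Price P = 288 - 309/2 = 267/2.
Corvus's profit: (267/2 - 82)·(103/2) = 2652.2500.

2652.25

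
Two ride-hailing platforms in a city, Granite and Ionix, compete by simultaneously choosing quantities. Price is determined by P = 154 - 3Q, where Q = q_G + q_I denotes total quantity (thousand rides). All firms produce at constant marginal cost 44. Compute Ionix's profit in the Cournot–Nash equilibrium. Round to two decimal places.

448.15

Each firm earns π_i = (154 - 3Q)q_i - 44q_i.
Setting ∂π_i/∂q_i = 0 with rivals' quantities fixed: 110 - 6q_i - 3q_j = 0.
By symmetry each firm produces the same amount; substituting q_j = q_i yields q_i = 110/9.
Price P = 154 - 3·(220/9) = 242/3.
Ionix's profit: (242/3 - 44)·(110/9) = 448.1481.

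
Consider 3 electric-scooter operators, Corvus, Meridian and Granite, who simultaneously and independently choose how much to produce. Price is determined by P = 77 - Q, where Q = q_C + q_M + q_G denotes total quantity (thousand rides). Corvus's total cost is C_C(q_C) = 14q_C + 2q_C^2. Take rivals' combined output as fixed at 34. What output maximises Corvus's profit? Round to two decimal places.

With rivals' combined output fixed at 34, Corvus's profit is π_C = (77 - 34 - q_C)q_C - (14q_C + 2q_C²) = (43 - q_C)q_C - (14q_C + 2q_C²).
∂π_C/∂q_C = 29 - 6q_C = 0, so q_C = 29/6.

4.83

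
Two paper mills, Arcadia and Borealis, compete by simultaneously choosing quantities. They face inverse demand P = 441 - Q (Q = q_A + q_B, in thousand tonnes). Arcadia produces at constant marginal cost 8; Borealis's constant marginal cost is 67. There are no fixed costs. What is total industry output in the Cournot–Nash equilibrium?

269

Arcadia's profit: π_A = (441 - Q)q_A - (8q_A). Setting ∂π_A/∂q_A = 0: 433 - 2q_A - (q_B) = 0.
Borealis's first-order condition: 374 - 2q_B - (q_A) = 0.
Best responses: q_A = (433 - q_B)/2, q_B = (374 - q_A)/2.
Substituting one into the other gives q_A = 164 and q_B = 105.
Total output Q = 164 + 105 = 269.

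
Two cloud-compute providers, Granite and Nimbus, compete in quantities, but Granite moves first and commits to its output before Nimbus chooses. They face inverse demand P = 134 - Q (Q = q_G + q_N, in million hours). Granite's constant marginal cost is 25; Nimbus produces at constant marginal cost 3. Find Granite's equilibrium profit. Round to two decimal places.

946.13

The follower Nimbus best-responds to any q_G: π_N = (134 - Q)q_N - 3q_N.
∂π_N/∂q_N = 131 - q_G - 2q_N = 0 gives the reaction function q_N = (131 - q_G)/2.
Granite substitutes q_N(q_G) into its own profit: π_G = q_G(134 - q_G - (131 - q_G)/2) - 25q_G = (137/2 - (1/2)q_G)q_G - 25q_G.
The leader's first-order condition 87/2 - q_G = 0 yields q_G = 87/2.
Then q_N = (131 - 87/2)/2 = 175/4.
Price P = 134 - 349/4 = 187/4.
Granite's profit: (187/4 - 25)·(87/2) = 946.1250.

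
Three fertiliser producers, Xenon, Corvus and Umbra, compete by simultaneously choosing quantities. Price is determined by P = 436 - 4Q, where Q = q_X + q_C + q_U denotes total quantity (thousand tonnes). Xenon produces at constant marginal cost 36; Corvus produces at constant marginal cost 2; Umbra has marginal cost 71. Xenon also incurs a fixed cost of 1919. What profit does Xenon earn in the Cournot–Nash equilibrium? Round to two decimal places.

593.52

Xenon's profit: π_X = (436 - 4Q)q_X - (36q_X). Setting ∂π_X/∂q_X = 0: 400 - 8q_X - 4(q_C + q_U) = 0.
Corvus's first-order condition: 434 - 8q_C - 4(q_X + q_U) = 0.
Umbra's first-order condition: 365 - 8q_U - 4(q_X + q_C) = 0.
Summing all 3 equations gives 1199 − 16Q = 0, hence Q = 1199/16.
Back-substituting: q_X = (400 − 1199/4)/4 = 401/16, q_C = (434 − 1199/4)/4 = 537/16, q_U = (365 − 1199/4)/4 = 261/16.
Price P = 436 - 4·(1199/16) = 545/4.
Xenon's profit: (545/4 - 36)·(401/16) - 1919 = 593.5156.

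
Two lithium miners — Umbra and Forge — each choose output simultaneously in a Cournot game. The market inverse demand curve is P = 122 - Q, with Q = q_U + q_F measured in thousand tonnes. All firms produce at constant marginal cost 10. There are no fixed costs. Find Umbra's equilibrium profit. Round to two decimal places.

Each firm earns π_i = (122 - Q)q_i - 10q_i.
First-order condition (treating rivals' output as given): 112 - 2q_i - q_j = 0.
By symmetry each firm produces the same amount; substituting q_j = q_i yields q_i = 112/3.
Price P = 122 - 224/3 = 142/3.
Umbra's profit: (142/3 - 10)·(112/3) = 1393.7778.

1393.78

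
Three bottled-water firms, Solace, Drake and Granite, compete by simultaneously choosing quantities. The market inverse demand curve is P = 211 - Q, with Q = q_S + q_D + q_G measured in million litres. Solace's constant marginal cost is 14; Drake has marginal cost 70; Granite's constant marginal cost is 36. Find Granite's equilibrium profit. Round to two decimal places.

2185.56

Solace's profit: π_S = (211 - Q)q_S - (14q_S). Setting ∂π_S/∂q_S = 0: 197 - 2q_S - (q_D + q_G) = 0.
Drake's profit: π_D = (211 - Q)q_D - (70q_D). Setting ∂π_D/∂q_D = 0: 141 - 2q_D - (q_S + q_G) = 0.
Granite's profit: π_G = (211 - Q)q_G - (36q_G). Setting ∂π_G/∂q_G = 0: 175 - 2q_G - (q_S + q_D) = 0.
Adding the 3 conditions: 513 − 2Q − 2Q = 0, i.e. Q = 513/4.
Back-substituting: q_S = (197 − 513/4) = 275/4, q_D = (141 − 513/4) = 51/4, q_G = (175 − 513/4) = 187/4.
Price P = 211 - 513/4 = 331/4.
Granite's profit: (331/4 - 36)·(187/4) = 2185.5625.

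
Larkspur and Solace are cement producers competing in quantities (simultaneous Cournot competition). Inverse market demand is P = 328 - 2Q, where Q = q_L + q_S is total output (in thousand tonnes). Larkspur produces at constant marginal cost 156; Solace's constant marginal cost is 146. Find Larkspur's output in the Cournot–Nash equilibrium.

Larkspur's profit: π_L = (328 - 2Q)q_L - (156q_L). Setting ∂π_L/∂q_L = 0: 172 - 4q_L - 2(q_S) = 0.
Solace's first-order condition: 182 - 4q_S - 2(q_L) = 0.
Best responses: q_L = (172 - 2q_S)/4, q_S = (182 - 2q_L)/4.
Solving the pair: q_L = 27, q_S = 32.

27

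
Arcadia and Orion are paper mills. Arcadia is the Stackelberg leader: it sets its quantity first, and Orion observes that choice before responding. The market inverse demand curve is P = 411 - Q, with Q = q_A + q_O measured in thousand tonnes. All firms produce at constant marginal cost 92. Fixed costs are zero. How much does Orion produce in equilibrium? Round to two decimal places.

Solve by backward induction. Given q_A, the follower Orion maximises π_O = (411 - q_A - q_O)q_O - 92q_O.
∂π_O/∂q_O = 319 - q_A - 2q_O = 0 gives the reaction function q_O = (319 - q_A)/2.
The leader anticipates this reaction. Substituting into P = 411 - Q gives P = 503/2 - (1/2)q_A, so π_A = (503/2 - (1/2)q_A)q_A - 92q_A.
Maximising: ∂π_A/∂q_A = 319/2 - q_A = 0, giving q_A = 319/2.
Then q_O = (319 - 319/2)/2 = 319/4.

79.75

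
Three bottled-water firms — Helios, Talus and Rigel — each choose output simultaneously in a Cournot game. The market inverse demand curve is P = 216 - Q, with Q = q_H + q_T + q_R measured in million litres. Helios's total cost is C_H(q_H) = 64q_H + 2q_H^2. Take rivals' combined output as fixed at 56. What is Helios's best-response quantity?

With rivals' combined output fixed at 56, Helios's profit is π_H = (216 - 56 - q_H)q_H - (64q_H + 2q_H²) = (160 - q_H)q_H - (64q_H + 2q_H²).
∂π_H/∂q_H = 96 - 6q_H = 0, so q_H = 16.

16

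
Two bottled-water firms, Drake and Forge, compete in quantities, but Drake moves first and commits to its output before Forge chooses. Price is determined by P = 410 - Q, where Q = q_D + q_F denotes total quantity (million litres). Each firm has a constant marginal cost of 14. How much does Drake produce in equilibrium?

198

Solve by backward induction. Given q_D, the follower Forge maximises π_F = (410 - q_D - q_F)q_F - 14q_F.
Follower FOC: 396 - q_D - 2q_F = 0, so q_F(q_D) = (396 - q_D)/2.
Drake substitutes q_F(q_D) into its own profit: π_D = q_D(410 - q_D - (396 - q_D)/2) - 14q_D = (212 - (1/2)q_D)q_D - 14q_D.
Leader FOC: 198 - q_D = 0, so q_D = 198.
Then q_F = (396 - 198)/2 = 99.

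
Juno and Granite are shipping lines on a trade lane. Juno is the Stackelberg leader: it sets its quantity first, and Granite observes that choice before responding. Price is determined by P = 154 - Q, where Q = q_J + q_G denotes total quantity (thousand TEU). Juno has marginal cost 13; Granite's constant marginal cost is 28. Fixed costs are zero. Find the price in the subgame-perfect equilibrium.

52

The follower Granite best-responds to any q_J: π_G = (154 - Q)q_G - 28q_G.
Setting the follower's marginal profit to zero, 126 - q_J - 2q_G = 0, i.e. q_G = (126 - q_J)/2.
The leader anticipates this reaction. Substituting into P = 154 - Q gives P = 91 - (1/2)q_J, so π_J = (91 - (1/2)q_J)q_J - 13q_J.
Maximising: ∂π_J/∂q_J = 78 - q_J = 0, giving q_J = 78.
Then q_G = (126 - 78)/2 = 24.
Total output Q = 102, so price P = 154 - 102 = 52.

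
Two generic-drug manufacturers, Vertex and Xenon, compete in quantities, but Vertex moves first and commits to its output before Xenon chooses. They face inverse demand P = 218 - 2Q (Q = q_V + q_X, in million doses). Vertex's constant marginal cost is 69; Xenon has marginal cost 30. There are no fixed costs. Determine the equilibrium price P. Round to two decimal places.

Solve by backward induction. Given q_V, the follower Xenon maximises π_X = (218 - 2q_V - 2q_X)q_X - 30q_X.
Follower FOC: 188 - 2q_V - 4q_X = 0, so q_X(q_V) = (188 - 2q_V)/4.
Vertex substitutes q_X(q_V) into its own profit: π_V = q_V(218 - 2q_V - (188 - 2q_V)/2) - 69q_V = (124 - q_V)q_V - 69q_V.
Leader FOC: 55 - 2q_V = 0, so q_V = 55/2.
Then q_X = (188 - 2·(55/2))/4 = 133/4.
Total output Q = 243/4, so price P = 218 - 2·(243/4) = 193/2.

96.50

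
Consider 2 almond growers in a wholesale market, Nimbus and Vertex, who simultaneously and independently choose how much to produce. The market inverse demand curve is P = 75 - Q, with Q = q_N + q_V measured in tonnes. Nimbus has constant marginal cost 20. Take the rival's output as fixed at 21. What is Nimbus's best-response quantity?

17

With the rival's output fixed at 21, Nimbus's profit is π_N = (75 - 21 - q_N)q_N - (20q_N) = (54 - q_N)q_N - (20q_N).
∂π_N/∂q_N = 34 - 2q_N = 0, so q_N = 17.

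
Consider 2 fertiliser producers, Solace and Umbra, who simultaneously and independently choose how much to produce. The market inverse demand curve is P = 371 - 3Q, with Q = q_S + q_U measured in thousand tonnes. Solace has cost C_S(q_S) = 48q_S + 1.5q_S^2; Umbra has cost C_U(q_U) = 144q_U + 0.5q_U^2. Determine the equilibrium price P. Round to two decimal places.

223.56

Solace's profit: π_S = (371 - 3Q)q_S - (48q_S + (3/2)q_S²). Setting ∂π_S/∂q_S = 0: 323 - 9q_S - 3(q_U) = 0.
Umbra's first-order condition: 227 - 7q_U - 3(q_S) = 0.
Rearranging gives the reaction functions q_S = (323 - 3q_U)/9 and q_U = (227 - 3q_S)/7.
Substituting one into the other gives q_S = 790/27 and q_U = 179/9.
Total output Q = 1327/27, so price P = 371 - 3·(1327/27) = 223.5556.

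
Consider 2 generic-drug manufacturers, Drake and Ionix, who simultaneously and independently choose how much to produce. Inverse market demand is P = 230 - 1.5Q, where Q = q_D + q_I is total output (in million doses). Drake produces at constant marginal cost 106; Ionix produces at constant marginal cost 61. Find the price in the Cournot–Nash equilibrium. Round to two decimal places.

132.33

Drake's profit: π_D = (230 - 1.5Q)q_D - (106q_D). Setting ∂π_D/∂q_D = 0: 124 - 3q_D - (3/2)(q_I) = 0.
Ionix's profit: π_I = (230 - 1.5Q)q_I - (61q_I). Setting ∂π_I/∂q_I = 0: 169 - 3q_I - (3/2)(q_D) = 0.
So q_D = (124 - (3/2)q_I)/3 and q_I = (169 - (3/2)q_D)/3.
Solving the pair: q_D = 158/9, q_I = 428/9.
Total output Q = 586/9, so price P = 230 - (3/2)·(586/9) = 397/3.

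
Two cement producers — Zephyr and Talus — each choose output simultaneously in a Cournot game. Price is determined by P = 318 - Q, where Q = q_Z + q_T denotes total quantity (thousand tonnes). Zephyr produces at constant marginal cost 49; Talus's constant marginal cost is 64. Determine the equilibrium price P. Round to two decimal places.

143.67

Zephyr's profit: π_Z = (318 - Q)q_Z - (49q_Z). Setting ∂π_Z/∂q_Z = 0: 269 - 2q_Z - (q_T) = 0.
Talus's first-order condition: 254 - 2q_T - (q_Z) = 0.
Rearranging gives the reaction functions q_Z = (269 - q_T)/2 and q_T = (254 - q_Z)/2.
Solving the pair: q_Z = 284/3, q_T = 239/3.
Total output Q = 523/3, so price P = 318 - 523/3 = 431/3.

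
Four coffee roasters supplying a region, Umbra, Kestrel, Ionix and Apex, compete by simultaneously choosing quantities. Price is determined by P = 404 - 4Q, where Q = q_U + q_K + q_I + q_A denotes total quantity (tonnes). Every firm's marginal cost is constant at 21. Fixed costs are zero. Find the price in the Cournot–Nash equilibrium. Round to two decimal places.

97.60

A representative firm's profit is π_i = q_i(404 - 4Q) - 21q_i.
Setting ∂π_i/∂q_i = 0 with rivals' quantities fixed: 383 - 8q_i - 4·Σ_{j≠i} q_j = 0.
By symmetry each firm produces the same amount; substituting Σ_{j≠i} q_j = 3q_i yields q_i = 383/20.
Total output Q = 383/5, so price P = 404 - 4·(383/5) = 488/5.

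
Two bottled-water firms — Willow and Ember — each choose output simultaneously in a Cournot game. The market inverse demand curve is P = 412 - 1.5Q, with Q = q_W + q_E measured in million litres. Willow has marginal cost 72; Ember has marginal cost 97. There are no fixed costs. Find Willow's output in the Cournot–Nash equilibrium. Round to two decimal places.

81.11

Willow's profit: π_W = (412 - 1.5Q)q_W - (72q_W). Setting ∂π_W/∂q_W = 0: 340 - 3q_W - (3/2)(q_E) = 0.
Ember's first-order condition: 315 - 3q_E - (3/2)(q_W) = 0.
Best responses: q_W = (340 - (3/2)q_E)/3, q_E = (315 - (3/2)q_W)/3.
Substituting one into the other gives q_W = 730/9 and q_E = 580/9.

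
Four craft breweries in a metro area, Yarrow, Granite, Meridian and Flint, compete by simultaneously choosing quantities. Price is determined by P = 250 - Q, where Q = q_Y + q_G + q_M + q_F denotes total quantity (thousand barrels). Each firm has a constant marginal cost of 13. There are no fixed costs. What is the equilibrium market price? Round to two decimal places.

A representative firm's profit is π_i = q_i(250 - Q) - 13q_i.
Setting ∂π_i/∂q_i = 0 with rivals' quantities fixed: 237 - 2q_i - Σ_{j≠i} q_j = 0.
With identical firms every q_j equals q_i, so Σ_{j≠i} q_j = 3q_i and 237 = 5q_i, giving q_i = 237/5.
Total output Q = 948/5, so price P = 250 - 948/5 = 302/5.

60.40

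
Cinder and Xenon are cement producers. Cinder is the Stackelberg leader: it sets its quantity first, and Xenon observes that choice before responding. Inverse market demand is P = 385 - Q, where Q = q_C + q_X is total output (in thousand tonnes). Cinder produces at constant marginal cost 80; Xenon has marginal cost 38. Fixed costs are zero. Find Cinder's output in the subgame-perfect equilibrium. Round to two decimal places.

The follower Xenon best-responds to any q_C: π_X = (385 - Q)q_X - 38q_X.
Setting the follower's marginal profit to zero, 347 - q_C - 2q_X = 0, i.e. q_X = (347 - q_C)/2.
Cinder substitutes q_X(q_C) into its own profit: π_C = q_C(385 - q_C - (347 - q_C)/2) - 80q_C = (423/2 - (1/2)q_C)q_C - 80q_C.
Leader FOC: 263/2 - q_C = 0, so q_C = 263/2.
Then q_X = (347 - 263/2)/2 = 431/4.

131.50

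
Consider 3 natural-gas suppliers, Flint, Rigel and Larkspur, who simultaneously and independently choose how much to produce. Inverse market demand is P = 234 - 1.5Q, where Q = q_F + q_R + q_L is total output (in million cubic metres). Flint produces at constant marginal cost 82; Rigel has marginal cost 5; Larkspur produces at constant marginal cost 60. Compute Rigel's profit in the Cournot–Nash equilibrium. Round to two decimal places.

5430.04

Flint's profit: π_F = (234 - 1.5Q)q_F - (82q_F). Setting ∂π_F/∂q_F = 0: 152 - 3q_F - (3/2)(q_R + q_L) = 0.
Rigel's profit: π_R = (234 - 1.5Q)q_R - (5q_R). Setting ∂π_R/∂q_R = 0: 229 - 3q_R - (3/2)(q_F + q_L) = 0.
Larkspur's profit: π_L = (234 - 1.5Q)q_L - (60q_L). Setting ∂π_L/∂q_L = 0: 174 - 3q_L - (3/2)(q_F + q_R) = 0.
Adding the 3 first-order conditions: 555 − 6Q = 0, so Q = 185/2.
Back-substituting: q_F = (152 − 555/4)/(3/2) = 53/6, q_R = (229 − 555/4)/(3/2) = 361/6, q_L = (174 − 555/4)/(3/2) = 47/2.
Price P = 234 - (3/2)·(185/2) = 381/4.
Rigel's profit: (381/4 - 5)·(361/6) = 5430.0417.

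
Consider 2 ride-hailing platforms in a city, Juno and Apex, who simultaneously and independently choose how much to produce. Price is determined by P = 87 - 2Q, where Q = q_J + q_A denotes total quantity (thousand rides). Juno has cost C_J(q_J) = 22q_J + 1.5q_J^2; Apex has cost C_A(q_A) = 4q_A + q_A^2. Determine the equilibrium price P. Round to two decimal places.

51.47

Juno's profit: π_J = (87 - 2Q)q_J - (22q_J + (3/2)q_J²). Setting ∂π_J/∂q_J = 0: 65 - 7q_J - 2(q_A) = 0.
Apex's first-order condition: 83 - 6q_A - 2(q_J) = 0.
So q_J = (65 - 2q_A)/7 and q_A = (83 - 2q_J)/6.
Solving the pair: q_J = 112/19, q_A = 451/38.
Total output Q = 675/38, so price P = 87 - 2·(675/38) = 978/19.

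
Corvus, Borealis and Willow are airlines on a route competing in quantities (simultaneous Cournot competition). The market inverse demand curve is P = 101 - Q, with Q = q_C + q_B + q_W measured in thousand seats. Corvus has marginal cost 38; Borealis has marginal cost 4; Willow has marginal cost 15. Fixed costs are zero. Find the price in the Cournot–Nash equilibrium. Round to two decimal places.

39.50

Corvus's profit: π_C = (101 - Q)q_C - (38q_C). Setting ∂π_C/∂q_C = 0: 63 - 2q_C - (q_B + q_W) = 0.
Borealis's profit: π_B = (101 - Q)q_B - (4q_B). Setting ∂π_B/∂q_B = 0: 97 - 2q_B - (q_C + q_W) = 0.
Willow's profit: π_W = (101 - Q)q_W - (15q_W). Setting ∂π_W/∂q_W = 0: 86 - 2q_W - (q_C + q_B) = 0.
Adding the 3 first-order conditions: 246 − 4Q = 0, so Q = 123/2.
Back-substituting: q_C = (63 − 123/2) = 3/2, q_B = (97 − 123/2) = 71/2, q_W = (86 − 123/2) = 49/2.
Total output Q = 123/2, so price P = 101 - 123/2 = 79/2.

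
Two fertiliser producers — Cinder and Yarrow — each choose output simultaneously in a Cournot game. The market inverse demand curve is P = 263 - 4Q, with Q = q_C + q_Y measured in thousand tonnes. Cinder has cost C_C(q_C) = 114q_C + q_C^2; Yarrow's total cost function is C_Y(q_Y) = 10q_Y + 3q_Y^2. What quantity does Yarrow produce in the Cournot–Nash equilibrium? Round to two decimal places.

15.60

Cinder's profit: π_C = (263 - 4Q)q_C - (114q_C + q_C²). Setting ∂π_C/∂q_C = 0: 149 - 10q_C - 4(q_Y) = 0.
Yarrow's first-order condition: 253 - 14q_Y - 4(q_C) = 0.
So q_C = (149 - 4q_Y)/10 and q_Y = (253 - 4q_C)/14.
Solving the pair: q_C = 537/62, q_Y = 967/62.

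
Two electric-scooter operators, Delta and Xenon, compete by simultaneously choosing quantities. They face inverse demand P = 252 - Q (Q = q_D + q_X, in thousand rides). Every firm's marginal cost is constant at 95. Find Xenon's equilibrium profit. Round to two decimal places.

2738.78

Each firm earns π_i = (252 - Q)q_i - 95q_i.
First-order condition (treating rivals' output as given): 157 - 2q_i - q_j = 0.
By symmetry each firm produces the same amount; substituting q_j = q_i yields q_i = 157/3.
Price P = 252 - 314/3 = 442/3.
Xenon's profit: (442/3 - 95)·(157/3) = 2738.7778.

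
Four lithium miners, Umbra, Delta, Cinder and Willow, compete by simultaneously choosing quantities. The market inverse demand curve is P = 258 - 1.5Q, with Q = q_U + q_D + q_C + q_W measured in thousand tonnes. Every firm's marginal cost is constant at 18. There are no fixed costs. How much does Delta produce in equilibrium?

A representative firm's profit is π_i = q_i(258 - 1.5Q) - 18q_i.
First-order condition (treating rivals' output as given): 240 - 3q_i - (3/2)·Σ_{j≠i} q_j = 0.
With identical firms every q_j equals q_i, so Σ_{j≠i} q_j = 3q_i and 240 = (15/2)q_i, giving q_i = 32.

32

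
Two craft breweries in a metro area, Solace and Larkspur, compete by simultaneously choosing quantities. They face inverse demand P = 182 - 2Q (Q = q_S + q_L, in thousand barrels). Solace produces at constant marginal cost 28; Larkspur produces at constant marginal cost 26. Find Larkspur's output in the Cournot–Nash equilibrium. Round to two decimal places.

Solace's profit: π_S = (182 - 2Q)q_S - (28q_S). Setting ∂π_S/∂q_S = 0: 154 - 4q_S - 2(q_L) = 0.
Larkspur's first-order condition: 156 - 4q_L - 2(q_S) = 0.
Best responses: q_S = (154 - 2q_L)/4, q_L = (156 - 2q_S)/4.
Solving the pair: q_S = 76/3, q_L = 79/3.

26.33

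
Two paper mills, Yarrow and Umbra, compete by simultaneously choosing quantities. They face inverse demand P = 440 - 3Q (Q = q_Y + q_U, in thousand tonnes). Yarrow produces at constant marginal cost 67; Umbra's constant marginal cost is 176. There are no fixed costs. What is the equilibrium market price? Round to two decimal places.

227.67

Yarrow's profit: π_Y = (440 - 3Q)q_Y - (67q_Y). Setting ∂π_Y/∂q_Y = 0: 373 - 6q_Y - 3(q_U) = 0.
Umbra's profit: π_U = (440 - 3Q)q_U - (176q_U). Setting ∂π_U/∂q_U = 0: 264 - 6q_U - 3(q_Y) = 0.
So q_Y = (373 - 3q_U)/6 and q_U = (264 - 3q_Y)/6.
Solving the pair: q_Y = 482/9, q_U = 155/9.
Total output Q = 637/9, so price P = 440 - 3·(637/9) = 683/3.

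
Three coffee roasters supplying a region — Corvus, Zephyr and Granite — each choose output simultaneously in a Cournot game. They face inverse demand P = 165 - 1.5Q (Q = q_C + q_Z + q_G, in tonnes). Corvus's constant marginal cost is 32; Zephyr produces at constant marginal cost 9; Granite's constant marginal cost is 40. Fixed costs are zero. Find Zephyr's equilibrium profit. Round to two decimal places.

1837.50

Corvus's profit: π_C = (165 - 1.5Q)q_C - (32q_C). Setting ∂π_C/∂q_C = 0: 133 - 3q_C - (3/2)(q_Z + q_G) = 0.
Zephyr's first-order condition: 156 - 3q_Z - (3/2)(q_C + q_G) = 0.
Granite's profit: π_G = (165 - 1.5Q)q_G - (40q_G). Setting ∂π_G/∂q_G = 0: 125 - 3q_G - (3/2)(q_C + q_Z) = 0.
Summing all 3 equations gives 414 − 6Q = 0, hence Q = 69.
Back-substituting: q_C = (133 − 207/2)/(3/2) = 59/3, q_Z = (156 − 207/2)/(3/2) = 35, q_G = (125 − 207/2)/(3/2) = 43/3.
Price P = 165 - (3/2)·69 = 123/2.
Zephyr's profit: (123/2 - 9)·35 = 1837.5000.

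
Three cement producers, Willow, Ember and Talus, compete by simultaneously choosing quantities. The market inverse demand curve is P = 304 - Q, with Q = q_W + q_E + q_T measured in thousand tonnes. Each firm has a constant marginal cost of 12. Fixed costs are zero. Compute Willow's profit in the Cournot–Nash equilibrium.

5329

Each firm earns π_i = (304 - Q)q_i - 12q_i.
First-order condition (treating rivals' output as given): 292 - 2q_i - Σ_{j≠i} q_j = 0.
With identical firms every q_j equals q_i, so Σ_{j≠i} q_j = 2q_i and 292 = 4q_i, giving q_i = 73.
Price P = 304 - 219 = 85.
Willow's profit: (85 - 12)·73 = 5329.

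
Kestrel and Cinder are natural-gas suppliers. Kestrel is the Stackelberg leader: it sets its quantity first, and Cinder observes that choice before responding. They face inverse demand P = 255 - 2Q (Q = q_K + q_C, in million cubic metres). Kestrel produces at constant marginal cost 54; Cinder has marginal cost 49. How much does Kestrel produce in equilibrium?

The follower Cinder best-responds to any q_K: π_C = (255 - 2Q)q_C - 49q_C.
Follower FOC: 206 - 2q_K - 4q_C = 0, so q_C(q_K) = (206 - 2q_K)/4.
Kestrel substitutes q_C(q_K) into its own profit: π_K = q_K(255 - 2q_K - (206 - 2q_K)/2) - 54q_K = (152 - q_K)q_K - 54q_K.
Leader FOC: 98 - 2q_K = 0, so q_K = 49.
Then q_C = (206 - 2·49)/4 = 27.

49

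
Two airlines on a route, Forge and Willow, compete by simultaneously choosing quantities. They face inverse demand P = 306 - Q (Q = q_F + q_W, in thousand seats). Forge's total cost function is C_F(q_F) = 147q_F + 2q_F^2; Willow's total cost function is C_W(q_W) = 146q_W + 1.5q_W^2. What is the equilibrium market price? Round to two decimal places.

Forge's profit: π_F = (306 - Q)q_F - (147q_F + 2q_F²). Setting ∂π_F/∂q_F = 0: 159 - 6q_F - (q_W) = 0.
Willow's profit: π_W = (306 - Q)q_W - (146q_W + (3/2)q_W²). Setting ∂π_W/∂q_W = 0: 160 - 5q_W - (q_F) = 0.
Rearranging gives the reaction functions q_F = (159 - q_W)/6 and q_W = (160 - q_F)/5.
Solving the pair: q_F = 635/29, q_W = 801/29.
Total output Q = 1436/29, so price P = 306 - 1436/29 = 256.4828.

256.48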